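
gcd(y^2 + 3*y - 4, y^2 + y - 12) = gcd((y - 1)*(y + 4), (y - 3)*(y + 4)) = y + 4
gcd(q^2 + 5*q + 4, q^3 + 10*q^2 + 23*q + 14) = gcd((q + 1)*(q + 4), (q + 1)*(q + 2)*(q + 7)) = q + 1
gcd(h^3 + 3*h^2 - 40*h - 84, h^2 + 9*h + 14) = h^2 + 9*h + 14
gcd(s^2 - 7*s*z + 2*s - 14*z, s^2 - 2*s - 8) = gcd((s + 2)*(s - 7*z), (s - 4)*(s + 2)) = s + 2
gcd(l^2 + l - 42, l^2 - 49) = l + 7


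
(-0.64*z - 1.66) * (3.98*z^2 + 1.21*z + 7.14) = -2.5472*z^3 - 7.3812*z^2 - 6.5782*z - 11.8524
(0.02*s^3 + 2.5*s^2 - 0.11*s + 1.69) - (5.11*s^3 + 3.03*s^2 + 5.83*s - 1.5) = -5.09*s^3 - 0.53*s^2 - 5.94*s + 3.19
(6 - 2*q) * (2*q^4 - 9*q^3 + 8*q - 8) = -4*q^5 + 30*q^4 - 54*q^3 - 16*q^2 + 64*q - 48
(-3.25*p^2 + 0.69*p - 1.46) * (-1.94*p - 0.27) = 6.305*p^3 - 0.4611*p^2 + 2.6461*p + 0.3942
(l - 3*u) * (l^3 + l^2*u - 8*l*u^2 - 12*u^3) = l^4 - 2*l^3*u - 11*l^2*u^2 + 12*l*u^3 + 36*u^4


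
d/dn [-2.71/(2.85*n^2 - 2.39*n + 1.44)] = (15.447*n - 6.4769)/(2.85*n^2 - 2.39*n + 1.44)^2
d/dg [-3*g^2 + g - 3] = 1 - 6*g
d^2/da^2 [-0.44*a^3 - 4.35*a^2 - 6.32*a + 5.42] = -2.64*a - 8.7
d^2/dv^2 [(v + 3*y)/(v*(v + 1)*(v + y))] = 2*(-v^2*(v + 1)^2*(v + y) + v^2*(v + 1)^2*(v + 3*y) - v^2*(v + 1)*(v + y)^2 + v^2*(v + 1)*(v + y)*(v + 3*y) + v^2*(v + y)^2*(v + 3*y) - v*(v + 1)^2*(v + y)^2 + v*(v + 1)^2*(v + y)*(v + 3*y) + v*(v + 1)*(v + y)^2*(v + 3*y) + (v + 1)^2*(v + y)^2*(v + 3*y))/(v^3*(v + 1)^3*(v + y)^3)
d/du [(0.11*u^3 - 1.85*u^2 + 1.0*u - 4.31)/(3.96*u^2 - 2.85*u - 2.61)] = (0.4356*u^4 - 0.627000000000001*u^3 + 0.451200000000002*u^2 + 43.7922*u - 14.8935)/(15.6816*u^4 - 22.572*u^3 - 12.5487*u^2 + 14.877*u + 6.8121)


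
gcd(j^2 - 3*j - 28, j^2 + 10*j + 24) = j + 4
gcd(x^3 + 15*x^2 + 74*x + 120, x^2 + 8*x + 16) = x + 4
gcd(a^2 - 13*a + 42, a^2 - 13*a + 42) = a^2 - 13*a + 42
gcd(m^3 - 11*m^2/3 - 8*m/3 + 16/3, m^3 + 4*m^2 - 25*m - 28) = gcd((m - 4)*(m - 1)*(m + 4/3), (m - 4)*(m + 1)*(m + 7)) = m - 4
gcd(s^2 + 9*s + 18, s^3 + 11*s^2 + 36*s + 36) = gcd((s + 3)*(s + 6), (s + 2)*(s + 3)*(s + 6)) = s^2 + 9*s + 18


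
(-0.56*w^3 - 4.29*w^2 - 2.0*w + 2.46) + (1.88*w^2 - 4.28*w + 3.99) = -0.56*w^3 - 2.41*w^2 - 6.28*w + 6.45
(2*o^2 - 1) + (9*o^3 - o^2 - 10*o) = 9*o^3 + o^2 - 10*o - 1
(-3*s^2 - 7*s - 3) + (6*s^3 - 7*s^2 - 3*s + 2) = 6*s^3 - 10*s^2 - 10*s - 1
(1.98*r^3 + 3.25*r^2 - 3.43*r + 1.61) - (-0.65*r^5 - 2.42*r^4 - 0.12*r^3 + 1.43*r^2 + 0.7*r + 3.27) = 0.65*r^5 + 2.42*r^4 + 2.1*r^3 + 1.82*r^2 - 4.13*r - 1.66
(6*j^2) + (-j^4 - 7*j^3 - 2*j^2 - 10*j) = -j^4 - 7*j^3 + 4*j^2 - 10*j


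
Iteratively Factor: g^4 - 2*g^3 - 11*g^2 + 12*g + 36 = (g + 2)*(g^3 - 4*g^2 - 3*g + 18) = (g - 3)*(g + 2)*(g^2 - g - 6) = (g - 3)*(g + 2)^2*(g - 3)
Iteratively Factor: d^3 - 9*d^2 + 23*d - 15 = (d - 1)*(d^2 - 8*d + 15) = (d - 5)*(d - 1)*(d - 3)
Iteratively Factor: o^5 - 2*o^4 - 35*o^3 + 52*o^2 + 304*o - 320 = (o - 5)*(o^4 + 3*o^3 - 20*o^2 - 48*o + 64) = (o - 5)*(o - 4)*(o^3 + 7*o^2 + 8*o - 16) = (o - 5)*(o - 4)*(o - 1)*(o^2 + 8*o + 16) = (o - 5)*(o - 4)*(o - 1)*(o + 4)*(o + 4)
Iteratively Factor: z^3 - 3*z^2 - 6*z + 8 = (z - 4)*(z^2 + z - 2) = (z - 4)*(z - 1)*(z + 2)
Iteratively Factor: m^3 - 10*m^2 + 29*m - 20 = (m - 5)*(m^2 - 5*m + 4) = (m - 5)*(m - 1)*(m - 4)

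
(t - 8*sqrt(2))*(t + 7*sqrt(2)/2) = t^2 - 9*sqrt(2)*t/2 - 56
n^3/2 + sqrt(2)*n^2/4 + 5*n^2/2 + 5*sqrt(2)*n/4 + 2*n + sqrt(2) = (n/2 + 1/2)*(n + 4)*(n + sqrt(2)/2)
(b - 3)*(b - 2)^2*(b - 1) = b^4 - 8*b^3 + 23*b^2 - 28*b + 12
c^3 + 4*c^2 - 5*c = c*(c - 1)*(c + 5)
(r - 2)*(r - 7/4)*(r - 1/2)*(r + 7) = r^4 + 11*r^3/4 - 195*r^2/8 + 287*r/8 - 49/4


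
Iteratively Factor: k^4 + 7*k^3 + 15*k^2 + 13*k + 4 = (k + 1)*(k^3 + 6*k^2 + 9*k + 4) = (k + 1)^2*(k^2 + 5*k + 4) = (k + 1)^3*(k + 4)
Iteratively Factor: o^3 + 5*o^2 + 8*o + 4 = (o + 1)*(o^2 + 4*o + 4) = (o + 1)*(o + 2)*(o + 2)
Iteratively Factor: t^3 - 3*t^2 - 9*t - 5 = (t + 1)*(t^2 - 4*t - 5) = (t - 5)*(t + 1)*(t + 1)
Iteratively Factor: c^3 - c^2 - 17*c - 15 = (c - 5)*(c^2 + 4*c + 3) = (c - 5)*(c + 1)*(c + 3)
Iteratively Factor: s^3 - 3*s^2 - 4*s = (s)*(s^2 - 3*s - 4) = s*(s + 1)*(s - 4)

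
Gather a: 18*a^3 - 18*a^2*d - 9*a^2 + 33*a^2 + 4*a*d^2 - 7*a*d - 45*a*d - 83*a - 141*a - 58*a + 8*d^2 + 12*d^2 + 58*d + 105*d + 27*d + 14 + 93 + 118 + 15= 18*a^3 + a^2*(24 - 18*d) + a*(4*d^2 - 52*d - 282) + 20*d^2 + 190*d + 240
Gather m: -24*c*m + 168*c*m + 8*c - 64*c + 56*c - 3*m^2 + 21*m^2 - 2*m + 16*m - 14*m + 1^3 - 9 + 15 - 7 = 144*c*m + 18*m^2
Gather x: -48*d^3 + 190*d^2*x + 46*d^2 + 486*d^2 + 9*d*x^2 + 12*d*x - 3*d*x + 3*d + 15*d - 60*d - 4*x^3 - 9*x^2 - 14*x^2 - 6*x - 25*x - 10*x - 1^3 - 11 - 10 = -48*d^3 + 532*d^2 - 42*d - 4*x^3 + x^2*(9*d - 23) + x*(190*d^2 + 9*d - 41) - 22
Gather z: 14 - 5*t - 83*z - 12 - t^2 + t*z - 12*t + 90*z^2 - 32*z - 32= -t^2 - 17*t + 90*z^2 + z*(t - 115) - 30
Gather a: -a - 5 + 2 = -a - 3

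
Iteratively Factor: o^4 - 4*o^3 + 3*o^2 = (o)*(o^3 - 4*o^2 + 3*o) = o^2*(o^2 - 4*o + 3) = o^2*(o - 3)*(o - 1)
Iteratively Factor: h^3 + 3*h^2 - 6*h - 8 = (h + 4)*(h^2 - h - 2) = (h - 2)*(h + 4)*(h + 1)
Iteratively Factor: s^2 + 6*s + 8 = (s + 4)*(s + 2)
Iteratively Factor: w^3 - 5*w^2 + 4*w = (w)*(w^2 - 5*w + 4) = w*(w - 1)*(w - 4)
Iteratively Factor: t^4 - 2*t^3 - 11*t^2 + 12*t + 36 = (t - 3)*(t^3 + t^2 - 8*t - 12) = (t - 3)^2*(t^2 + 4*t + 4) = (t - 3)^2*(t + 2)*(t + 2)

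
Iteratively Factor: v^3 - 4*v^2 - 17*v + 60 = (v + 4)*(v^2 - 8*v + 15) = (v - 5)*(v + 4)*(v - 3)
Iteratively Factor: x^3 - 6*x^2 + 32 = (x - 4)*(x^2 - 2*x - 8) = (x - 4)^2*(x + 2)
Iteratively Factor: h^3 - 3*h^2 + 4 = (h + 1)*(h^2 - 4*h + 4) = (h - 2)*(h + 1)*(h - 2)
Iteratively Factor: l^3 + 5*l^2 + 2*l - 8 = (l + 4)*(l^2 + l - 2) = (l - 1)*(l + 4)*(l + 2)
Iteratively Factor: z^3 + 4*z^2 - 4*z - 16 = (z + 4)*(z^2 - 4) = (z - 2)*(z + 4)*(z + 2)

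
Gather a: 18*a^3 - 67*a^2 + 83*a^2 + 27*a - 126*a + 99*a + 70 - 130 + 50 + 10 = 18*a^3 + 16*a^2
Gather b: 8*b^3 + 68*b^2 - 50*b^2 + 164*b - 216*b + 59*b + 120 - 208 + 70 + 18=8*b^3 + 18*b^2 + 7*b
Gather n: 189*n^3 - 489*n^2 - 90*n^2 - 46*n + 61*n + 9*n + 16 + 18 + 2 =189*n^3 - 579*n^2 + 24*n + 36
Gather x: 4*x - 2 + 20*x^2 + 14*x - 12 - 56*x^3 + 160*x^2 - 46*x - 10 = -56*x^3 + 180*x^2 - 28*x - 24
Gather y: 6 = 6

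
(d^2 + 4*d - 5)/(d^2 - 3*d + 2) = (d + 5)/(d - 2)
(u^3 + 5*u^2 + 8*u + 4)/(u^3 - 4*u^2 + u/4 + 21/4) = 4*(u^2 + 4*u + 4)/(4*u^2 - 20*u + 21)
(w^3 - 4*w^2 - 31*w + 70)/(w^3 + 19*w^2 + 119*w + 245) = (w^2 - 9*w + 14)/(w^2 + 14*w + 49)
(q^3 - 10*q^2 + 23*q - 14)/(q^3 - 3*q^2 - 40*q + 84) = (q - 1)/(q + 6)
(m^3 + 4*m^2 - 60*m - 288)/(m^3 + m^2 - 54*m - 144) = (m + 6)/(m + 3)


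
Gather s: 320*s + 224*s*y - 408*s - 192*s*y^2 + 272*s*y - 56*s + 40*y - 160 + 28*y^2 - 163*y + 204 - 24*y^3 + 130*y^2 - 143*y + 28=s*(-192*y^2 + 496*y - 144) - 24*y^3 + 158*y^2 - 266*y + 72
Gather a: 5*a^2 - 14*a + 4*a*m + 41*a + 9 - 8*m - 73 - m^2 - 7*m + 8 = 5*a^2 + a*(4*m + 27) - m^2 - 15*m - 56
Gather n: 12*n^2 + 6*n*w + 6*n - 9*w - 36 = 12*n^2 + n*(6*w + 6) - 9*w - 36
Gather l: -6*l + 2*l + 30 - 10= 20 - 4*l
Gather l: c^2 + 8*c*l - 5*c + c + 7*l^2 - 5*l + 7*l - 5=c^2 - 4*c + 7*l^2 + l*(8*c + 2) - 5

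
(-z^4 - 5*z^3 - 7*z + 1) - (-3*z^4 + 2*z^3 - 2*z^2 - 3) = 2*z^4 - 7*z^3 + 2*z^2 - 7*z + 4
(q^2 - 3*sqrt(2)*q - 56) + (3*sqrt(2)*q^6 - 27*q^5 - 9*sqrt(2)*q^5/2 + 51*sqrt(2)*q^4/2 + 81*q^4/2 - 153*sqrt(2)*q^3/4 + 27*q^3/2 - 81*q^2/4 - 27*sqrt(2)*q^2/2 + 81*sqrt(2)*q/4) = 3*sqrt(2)*q^6 - 27*q^5 - 9*sqrt(2)*q^5/2 + 51*sqrt(2)*q^4/2 + 81*q^4/2 - 153*sqrt(2)*q^3/4 + 27*q^3/2 - 77*q^2/4 - 27*sqrt(2)*q^2/2 + 69*sqrt(2)*q/4 - 56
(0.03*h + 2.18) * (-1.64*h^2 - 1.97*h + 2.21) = -0.0492*h^3 - 3.6343*h^2 - 4.2283*h + 4.8178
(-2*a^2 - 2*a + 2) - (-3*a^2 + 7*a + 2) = a^2 - 9*a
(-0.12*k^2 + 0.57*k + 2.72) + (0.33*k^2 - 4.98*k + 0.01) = 0.21*k^2 - 4.41*k + 2.73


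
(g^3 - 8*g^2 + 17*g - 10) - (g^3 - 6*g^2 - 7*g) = -2*g^2 + 24*g - 10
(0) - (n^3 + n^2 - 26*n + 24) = -n^3 - n^2 + 26*n - 24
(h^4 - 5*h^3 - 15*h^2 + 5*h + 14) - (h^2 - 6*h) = h^4 - 5*h^3 - 16*h^2 + 11*h + 14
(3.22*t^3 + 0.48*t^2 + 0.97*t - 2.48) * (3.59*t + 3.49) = 11.5598*t^4 + 12.961*t^3 + 5.1575*t^2 - 5.5179*t - 8.6552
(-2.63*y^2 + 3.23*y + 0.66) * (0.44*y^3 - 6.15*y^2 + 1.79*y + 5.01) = -1.1572*y^5 + 17.5957*y^4 - 24.2818*y^3 - 11.4536*y^2 + 17.3637*y + 3.3066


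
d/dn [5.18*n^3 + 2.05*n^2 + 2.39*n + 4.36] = 15.54*n^2 + 4.1*n + 2.39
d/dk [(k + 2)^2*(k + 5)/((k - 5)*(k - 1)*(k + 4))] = (-11*k^4 - 86*k^3 - 123*k^2 + 440*k + 860)/(k^6 - 4*k^5 - 34*k^4 + 116*k^3 + 281*k^2 - 760*k + 400)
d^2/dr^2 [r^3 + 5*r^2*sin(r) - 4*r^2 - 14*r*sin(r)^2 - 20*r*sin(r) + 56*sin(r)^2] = -5*r^2*sin(r) + 20*sqrt(2)*r*sin(r + pi/4) - 28*r*cos(2*r) + 6*r + 10*sin(r) - 28*sin(2*r) - 40*cos(r) + 112*cos(2*r) - 8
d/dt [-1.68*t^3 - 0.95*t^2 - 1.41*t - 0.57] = -5.04*t^2 - 1.9*t - 1.41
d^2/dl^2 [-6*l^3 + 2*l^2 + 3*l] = 4 - 36*l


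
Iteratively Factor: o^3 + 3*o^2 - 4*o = (o + 4)*(o^2 - o) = o*(o + 4)*(o - 1)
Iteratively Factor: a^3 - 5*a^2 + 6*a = (a - 2)*(a^2 - 3*a) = (a - 3)*(a - 2)*(a)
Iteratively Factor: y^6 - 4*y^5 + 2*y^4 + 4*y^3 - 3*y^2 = (y)*(y^5 - 4*y^4 + 2*y^3 + 4*y^2 - 3*y) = y*(y + 1)*(y^4 - 5*y^3 + 7*y^2 - 3*y) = y*(y - 1)*(y + 1)*(y^3 - 4*y^2 + 3*y) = y*(y - 1)^2*(y + 1)*(y^2 - 3*y) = y*(y - 3)*(y - 1)^2*(y + 1)*(y)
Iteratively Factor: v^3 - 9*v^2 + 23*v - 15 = (v - 1)*(v^2 - 8*v + 15) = (v - 5)*(v - 1)*(v - 3)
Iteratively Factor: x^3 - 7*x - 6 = (x + 2)*(x^2 - 2*x - 3) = (x + 1)*(x + 2)*(x - 3)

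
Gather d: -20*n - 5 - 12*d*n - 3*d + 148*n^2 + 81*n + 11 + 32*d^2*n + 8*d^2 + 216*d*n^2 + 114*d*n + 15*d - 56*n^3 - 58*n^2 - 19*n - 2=d^2*(32*n + 8) + d*(216*n^2 + 102*n + 12) - 56*n^3 + 90*n^2 + 42*n + 4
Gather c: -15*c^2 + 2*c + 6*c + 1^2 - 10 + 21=-15*c^2 + 8*c + 12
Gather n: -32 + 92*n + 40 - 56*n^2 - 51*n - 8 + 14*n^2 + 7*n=-42*n^2 + 48*n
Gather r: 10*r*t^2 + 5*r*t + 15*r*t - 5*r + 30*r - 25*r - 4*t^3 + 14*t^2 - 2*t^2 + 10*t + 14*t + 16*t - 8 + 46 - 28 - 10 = r*(10*t^2 + 20*t) - 4*t^3 + 12*t^2 + 40*t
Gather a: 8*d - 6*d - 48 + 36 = 2*d - 12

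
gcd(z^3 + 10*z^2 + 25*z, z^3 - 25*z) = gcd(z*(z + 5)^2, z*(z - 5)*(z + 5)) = z^2 + 5*z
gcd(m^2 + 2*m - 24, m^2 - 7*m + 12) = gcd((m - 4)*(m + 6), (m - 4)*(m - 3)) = m - 4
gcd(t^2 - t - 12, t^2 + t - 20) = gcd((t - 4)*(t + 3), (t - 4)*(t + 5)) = t - 4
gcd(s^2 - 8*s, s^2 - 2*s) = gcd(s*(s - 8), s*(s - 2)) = s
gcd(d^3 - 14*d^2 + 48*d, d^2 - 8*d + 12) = d - 6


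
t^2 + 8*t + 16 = (t + 4)^2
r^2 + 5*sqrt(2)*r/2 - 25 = (r - 5*sqrt(2)/2)*(r + 5*sqrt(2))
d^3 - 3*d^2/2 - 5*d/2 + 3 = (d - 2)*(d - 1)*(d + 3/2)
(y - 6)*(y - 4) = y^2 - 10*y + 24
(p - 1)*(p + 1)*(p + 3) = p^3 + 3*p^2 - p - 3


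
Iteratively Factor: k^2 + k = (k + 1)*(k)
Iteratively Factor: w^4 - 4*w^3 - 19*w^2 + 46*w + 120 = (w - 5)*(w^3 + w^2 - 14*w - 24) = (w - 5)*(w + 3)*(w^2 - 2*w - 8) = (w - 5)*(w - 4)*(w + 3)*(w + 2)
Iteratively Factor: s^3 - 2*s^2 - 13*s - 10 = (s + 1)*(s^2 - 3*s - 10) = (s - 5)*(s + 1)*(s + 2)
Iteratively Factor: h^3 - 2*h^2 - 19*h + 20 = (h + 4)*(h^2 - 6*h + 5) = (h - 1)*(h + 4)*(h - 5)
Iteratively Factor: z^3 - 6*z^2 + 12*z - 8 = (z - 2)*(z^2 - 4*z + 4) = (z - 2)^2*(z - 2)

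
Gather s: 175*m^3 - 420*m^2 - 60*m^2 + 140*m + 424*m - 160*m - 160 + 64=175*m^3 - 480*m^2 + 404*m - 96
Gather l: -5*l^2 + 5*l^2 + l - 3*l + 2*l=0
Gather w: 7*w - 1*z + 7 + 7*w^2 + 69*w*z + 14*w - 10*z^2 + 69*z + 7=7*w^2 + w*(69*z + 21) - 10*z^2 + 68*z + 14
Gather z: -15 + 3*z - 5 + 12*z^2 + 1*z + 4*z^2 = 16*z^2 + 4*z - 20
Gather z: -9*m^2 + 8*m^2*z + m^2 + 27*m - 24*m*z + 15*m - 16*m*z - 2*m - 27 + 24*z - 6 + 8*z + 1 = -8*m^2 + 40*m + z*(8*m^2 - 40*m + 32) - 32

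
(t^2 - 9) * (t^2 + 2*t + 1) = t^4 + 2*t^3 - 8*t^2 - 18*t - 9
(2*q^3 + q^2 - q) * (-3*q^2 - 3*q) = -6*q^5 - 9*q^4 + 3*q^2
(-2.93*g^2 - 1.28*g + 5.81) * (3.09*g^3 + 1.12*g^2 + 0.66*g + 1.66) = -9.0537*g^5 - 7.2368*g^4 + 14.5855*g^3 + 0.7986*g^2 + 1.7098*g + 9.6446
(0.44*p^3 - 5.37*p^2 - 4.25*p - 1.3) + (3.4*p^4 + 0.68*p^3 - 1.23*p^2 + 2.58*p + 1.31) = 3.4*p^4 + 1.12*p^3 - 6.6*p^2 - 1.67*p + 0.01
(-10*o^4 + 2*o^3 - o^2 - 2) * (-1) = 10*o^4 - 2*o^3 + o^2 + 2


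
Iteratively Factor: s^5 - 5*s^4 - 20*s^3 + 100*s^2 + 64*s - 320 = (s - 4)*(s^4 - s^3 - 24*s^2 + 4*s + 80) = (s - 4)*(s + 4)*(s^3 - 5*s^2 - 4*s + 20) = (s - 5)*(s - 4)*(s + 4)*(s^2 - 4) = (s - 5)*(s - 4)*(s - 2)*(s + 4)*(s + 2)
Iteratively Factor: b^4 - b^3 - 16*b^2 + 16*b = (b + 4)*(b^3 - 5*b^2 + 4*b) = b*(b + 4)*(b^2 - 5*b + 4) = b*(b - 4)*(b + 4)*(b - 1)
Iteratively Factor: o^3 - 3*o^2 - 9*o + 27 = (o - 3)*(o^2 - 9) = (o - 3)^2*(o + 3)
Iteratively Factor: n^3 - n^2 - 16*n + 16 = (n - 4)*(n^2 + 3*n - 4) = (n - 4)*(n + 4)*(n - 1)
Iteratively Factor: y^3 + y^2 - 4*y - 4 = (y + 2)*(y^2 - y - 2) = (y + 1)*(y + 2)*(y - 2)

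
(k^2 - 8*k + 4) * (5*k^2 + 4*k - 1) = 5*k^4 - 36*k^3 - 13*k^2 + 24*k - 4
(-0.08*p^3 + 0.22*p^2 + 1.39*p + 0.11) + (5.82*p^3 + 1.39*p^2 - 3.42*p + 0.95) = 5.74*p^3 + 1.61*p^2 - 2.03*p + 1.06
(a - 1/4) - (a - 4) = 15/4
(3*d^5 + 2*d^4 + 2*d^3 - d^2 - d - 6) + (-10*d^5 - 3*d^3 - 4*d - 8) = -7*d^5 + 2*d^4 - d^3 - d^2 - 5*d - 14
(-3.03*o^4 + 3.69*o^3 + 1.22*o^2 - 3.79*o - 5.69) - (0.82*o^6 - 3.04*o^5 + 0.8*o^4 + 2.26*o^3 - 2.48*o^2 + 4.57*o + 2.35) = -0.82*o^6 + 3.04*o^5 - 3.83*o^4 + 1.43*o^3 + 3.7*o^2 - 8.36*o - 8.04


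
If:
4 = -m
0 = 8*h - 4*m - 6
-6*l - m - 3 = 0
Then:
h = -5/4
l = 1/6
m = -4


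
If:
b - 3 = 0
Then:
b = 3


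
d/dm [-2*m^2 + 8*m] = 8 - 4*m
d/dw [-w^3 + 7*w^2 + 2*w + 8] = -3*w^2 + 14*w + 2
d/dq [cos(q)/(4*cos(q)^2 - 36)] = (cos(q)^2 + 9)*sin(q)/(4*(cos(q)^2 - 9)^2)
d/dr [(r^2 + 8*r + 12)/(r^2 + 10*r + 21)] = 2*(r^2 + 9*r + 24)/(r^4 + 20*r^3 + 142*r^2 + 420*r + 441)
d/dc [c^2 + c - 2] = 2*c + 1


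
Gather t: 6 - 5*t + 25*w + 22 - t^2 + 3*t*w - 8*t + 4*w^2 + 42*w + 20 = -t^2 + t*(3*w - 13) + 4*w^2 + 67*w + 48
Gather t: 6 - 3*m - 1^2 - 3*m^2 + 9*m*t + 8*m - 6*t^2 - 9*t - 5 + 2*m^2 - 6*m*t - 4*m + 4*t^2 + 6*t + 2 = -m^2 + m - 2*t^2 + t*(3*m - 3) + 2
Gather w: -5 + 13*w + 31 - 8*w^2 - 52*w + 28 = -8*w^2 - 39*w + 54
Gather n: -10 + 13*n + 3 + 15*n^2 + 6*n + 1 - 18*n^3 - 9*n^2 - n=-18*n^3 + 6*n^2 + 18*n - 6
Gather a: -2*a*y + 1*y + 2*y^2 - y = -2*a*y + 2*y^2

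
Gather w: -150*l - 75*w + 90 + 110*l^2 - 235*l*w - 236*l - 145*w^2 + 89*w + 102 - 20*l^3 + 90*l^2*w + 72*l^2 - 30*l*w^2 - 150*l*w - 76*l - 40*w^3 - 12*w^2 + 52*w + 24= -20*l^3 + 182*l^2 - 462*l - 40*w^3 + w^2*(-30*l - 157) + w*(90*l^2 - 385*l + 66) + 216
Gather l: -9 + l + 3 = l - 6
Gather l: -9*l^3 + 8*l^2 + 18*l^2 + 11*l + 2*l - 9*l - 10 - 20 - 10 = -9*l^3 + 26*l^2 + 4*l - 40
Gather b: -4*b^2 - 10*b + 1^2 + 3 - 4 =-4*b^2 - 10*b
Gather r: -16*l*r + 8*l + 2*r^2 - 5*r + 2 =8*l + 2*r^2 + r*(-16*l - 5) + 2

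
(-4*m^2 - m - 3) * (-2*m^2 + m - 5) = 8*m^4 - 2*m^3 + 25*m^2 + 2*m + 15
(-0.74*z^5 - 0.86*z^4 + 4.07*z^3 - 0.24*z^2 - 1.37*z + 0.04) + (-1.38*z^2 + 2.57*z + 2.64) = -0.74*z^5 - 0.86*z^4 + 4.07*z^3 - 1.62*z^2 + 1.2*z + 2.68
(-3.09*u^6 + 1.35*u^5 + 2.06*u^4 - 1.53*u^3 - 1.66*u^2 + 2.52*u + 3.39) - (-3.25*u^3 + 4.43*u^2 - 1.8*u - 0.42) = -3.09*u^6 + 1.35*u^5 + 2.06*u^4 + 1.72*u^3 - 6.09*u^2 + 4.32*u + 3.81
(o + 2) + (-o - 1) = 1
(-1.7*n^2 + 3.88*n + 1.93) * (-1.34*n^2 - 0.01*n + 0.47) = 2.278*n^4 - 5.1822*n^3 - 3.424*n^2 + 1.8043*n + 0.9071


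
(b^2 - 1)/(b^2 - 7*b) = (b^2 - 1)/(b*(b - 7))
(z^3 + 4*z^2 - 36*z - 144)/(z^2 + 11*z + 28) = (z^2 - 36)/(z + 7)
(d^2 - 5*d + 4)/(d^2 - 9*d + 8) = (d - 4)/(d - 8)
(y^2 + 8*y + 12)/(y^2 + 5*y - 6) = (y + 2)/(y - 1)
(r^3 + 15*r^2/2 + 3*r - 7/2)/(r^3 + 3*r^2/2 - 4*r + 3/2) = (r^2 + 8*r + 7)/(r^2 + 2*r - 3)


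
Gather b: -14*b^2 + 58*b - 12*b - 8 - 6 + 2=-14*b^2 + 46*b - 12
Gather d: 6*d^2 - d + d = 6*d^2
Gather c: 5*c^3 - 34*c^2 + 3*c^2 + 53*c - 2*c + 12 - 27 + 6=5*c^3 - 31*c^2 + 51*c - 9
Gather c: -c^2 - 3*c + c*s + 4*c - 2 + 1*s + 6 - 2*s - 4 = -c^2 + c*(s + 1) - s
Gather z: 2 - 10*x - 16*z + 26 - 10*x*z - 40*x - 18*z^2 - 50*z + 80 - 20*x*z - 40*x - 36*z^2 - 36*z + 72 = -90*x - 54*z^2 + z*(-30*x - 102) + 180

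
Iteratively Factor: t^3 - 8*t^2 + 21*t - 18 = (t - 2)*(t^2 - 6*t + 9) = (t - 3)*(t - 2)*(t - 3)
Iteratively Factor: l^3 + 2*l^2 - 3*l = (l + 3)*(l^2 - l) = (l - 1)*(l + 3)*(l)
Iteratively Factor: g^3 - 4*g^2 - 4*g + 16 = (g + 2)*(g^2 - 6*g + 8) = (g - 4)*(g + 2)*(g - 2)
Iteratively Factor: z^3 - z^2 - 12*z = (z)*(z^2 - z - 12) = z*(z - 4)*(z + 3)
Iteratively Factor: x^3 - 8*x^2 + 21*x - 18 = (x - 2)*(x^2 - 6*x + 9) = (x - 3)*(x - 2)*(x - 3)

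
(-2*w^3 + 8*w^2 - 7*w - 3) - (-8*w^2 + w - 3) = -2*w^3 + 16*w^2 - 8*w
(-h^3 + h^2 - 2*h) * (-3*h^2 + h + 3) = 3*h^5 - 4*h^4 + 4*h^3 + h^2 - 6*h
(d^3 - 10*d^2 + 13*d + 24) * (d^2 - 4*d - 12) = d^5 - 14*d^4 + 41*d^3 + 92*d^2 - 252*d - 288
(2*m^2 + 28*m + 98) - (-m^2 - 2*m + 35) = 3*m^2 + 30*m + 63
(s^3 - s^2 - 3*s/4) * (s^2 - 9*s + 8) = s^5 - 10*s^4 + 65*s^3/4 - 5*s^2/4 - 6*s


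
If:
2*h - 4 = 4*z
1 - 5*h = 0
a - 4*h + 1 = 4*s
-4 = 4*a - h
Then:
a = -19/20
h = 1/5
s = -3/16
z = -9/10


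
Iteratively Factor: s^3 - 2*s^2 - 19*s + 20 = (s + 4)*(s^2 - 6*s + 5) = (s - 1)*(s + 4)*(s - 5)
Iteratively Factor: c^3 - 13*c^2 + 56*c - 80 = (c - 5)*(c^2 - 8*c + 16) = (c - 5)*(c - 4)*(c - 4)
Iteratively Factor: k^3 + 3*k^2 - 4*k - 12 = (k - 2)*(k^2 + 5*k + 6) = (k - 2)*(k + 3)*(k + 2)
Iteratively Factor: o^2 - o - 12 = (o + 3)*(o - 4)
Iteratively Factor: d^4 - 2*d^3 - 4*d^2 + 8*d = (d)*(d^3 - 2*d^2 - 4*d + 8) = d*(d + 2)*(d^2 - 4*d + 4) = d*(d - 2)*(d + 2)*(d - 2)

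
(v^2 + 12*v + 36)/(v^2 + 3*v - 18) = (v + 6)/(v - 3)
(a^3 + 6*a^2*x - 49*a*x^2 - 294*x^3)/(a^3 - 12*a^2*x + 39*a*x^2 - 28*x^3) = (a^2 + 13*a*x + 42*x^2)/(a^2 - 5*a*x + 4*x^2)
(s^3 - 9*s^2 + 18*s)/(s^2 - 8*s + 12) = s*(s - 3)/(s - 2)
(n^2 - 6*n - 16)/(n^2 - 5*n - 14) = (n - 8)/(n - 7)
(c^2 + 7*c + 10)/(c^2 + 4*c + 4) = (c + 5)/(c + 2)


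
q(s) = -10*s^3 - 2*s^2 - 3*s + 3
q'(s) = -30*s^2 - 4*s - 3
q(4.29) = -836.21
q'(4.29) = -572.28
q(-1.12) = 17.90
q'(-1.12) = -36.15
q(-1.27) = 24.07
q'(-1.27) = -46.31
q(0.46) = 0.22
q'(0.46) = -11.19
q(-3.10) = 290.99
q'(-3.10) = -278.90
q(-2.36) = 130.38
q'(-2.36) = -160.65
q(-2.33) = 125.63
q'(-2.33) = -156.55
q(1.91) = -79.70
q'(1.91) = -120.08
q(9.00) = -7476.00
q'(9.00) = -2469.00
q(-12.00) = 17031.00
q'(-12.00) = -4275.00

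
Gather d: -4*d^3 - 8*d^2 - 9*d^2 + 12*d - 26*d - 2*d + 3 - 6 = -4*d^3 - 17*d^2 - 16*d - 3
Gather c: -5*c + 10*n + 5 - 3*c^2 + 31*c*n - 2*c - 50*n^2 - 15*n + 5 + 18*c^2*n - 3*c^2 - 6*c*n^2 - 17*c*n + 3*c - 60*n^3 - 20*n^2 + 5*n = c^2*(18*n - 6) + c*(-6*n^2 + 14*n - 4) - 60*n^3 - 70*n^2 + 10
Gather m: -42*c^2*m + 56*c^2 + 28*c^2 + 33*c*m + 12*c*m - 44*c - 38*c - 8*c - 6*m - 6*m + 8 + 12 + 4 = 84*c^2 - 90*c + m*(-42*c^2 + 45*c - 12) + 24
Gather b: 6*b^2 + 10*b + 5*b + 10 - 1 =6*b^2 + 15*b + 9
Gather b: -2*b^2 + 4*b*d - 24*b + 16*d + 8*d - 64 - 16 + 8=-2*b^2 + b*(4*d - 24) + 24*d - 72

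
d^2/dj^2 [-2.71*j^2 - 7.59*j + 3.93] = -5.42000000000000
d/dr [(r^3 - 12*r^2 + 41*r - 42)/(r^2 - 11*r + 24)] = (r^2 - 16*r + 58)/(r^2 - 16*r + 64)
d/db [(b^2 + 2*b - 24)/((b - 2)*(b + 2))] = 2*(-b^2 + 20*b - 4)/(b^4 - 8*b^2 + 16)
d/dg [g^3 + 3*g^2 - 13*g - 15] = 3*g^2 + 6*g - 13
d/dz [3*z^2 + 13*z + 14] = 6*z + 13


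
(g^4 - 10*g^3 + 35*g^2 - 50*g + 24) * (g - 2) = g^5 - 12*g^4 + 55*g^3 - 120*g^2 + 124*g - 48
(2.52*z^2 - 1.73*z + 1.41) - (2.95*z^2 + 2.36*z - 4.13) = -0.43*z^2 - 4.09*z + 5.54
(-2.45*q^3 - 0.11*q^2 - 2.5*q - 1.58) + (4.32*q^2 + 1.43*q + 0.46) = -2.45*q^3 + 4.21*q^2 - 1.07*q - 1.12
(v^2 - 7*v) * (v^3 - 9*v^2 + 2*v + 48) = v^5 - 16*v^4 + 65*v^3 + 34*v^2 - 336*v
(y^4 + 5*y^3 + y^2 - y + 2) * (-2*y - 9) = -2*y^5 - 19*y^4 - 47*y^3 - 7*y^2 + 5*y - 18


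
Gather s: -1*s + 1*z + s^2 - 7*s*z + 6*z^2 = s^2 + s*(-7*z - 1) + 6*z^2 + z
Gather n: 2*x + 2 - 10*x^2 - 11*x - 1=-10*x^2 - 9*x + 1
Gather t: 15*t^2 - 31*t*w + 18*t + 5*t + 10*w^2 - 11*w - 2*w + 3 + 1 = 15*t^2 + t*(23 - 31*w) + 10*w^2 - 13*w + 4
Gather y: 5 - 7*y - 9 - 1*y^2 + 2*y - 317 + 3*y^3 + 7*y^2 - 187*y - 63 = 3*y^3 + 6*y^2 - 192*y - 384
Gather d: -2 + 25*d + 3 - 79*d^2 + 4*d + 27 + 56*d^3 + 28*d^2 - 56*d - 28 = 56*d^3 - 51*d^2 - 27*d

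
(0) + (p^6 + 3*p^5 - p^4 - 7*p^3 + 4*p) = p^6 + 3*p^5 - p^4 - 7*p^3 + 4*p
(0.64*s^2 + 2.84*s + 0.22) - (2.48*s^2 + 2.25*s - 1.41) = -1.84*s^2 + 0.59*s + 1.63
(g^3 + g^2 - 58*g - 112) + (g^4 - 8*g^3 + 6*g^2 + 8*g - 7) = g^4 - 7*g^3 + 7*g^2 - 50*g - 119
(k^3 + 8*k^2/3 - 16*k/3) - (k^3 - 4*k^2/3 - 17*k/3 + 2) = 4*k^2 + k/3 - 2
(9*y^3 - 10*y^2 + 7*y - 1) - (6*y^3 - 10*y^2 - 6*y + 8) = 3*y^3 + 13*y - 9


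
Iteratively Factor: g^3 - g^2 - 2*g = (g - 2)*(g^2 + g) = (g - 2)*(g + 1)*(g)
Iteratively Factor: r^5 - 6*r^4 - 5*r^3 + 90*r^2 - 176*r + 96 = (r + 4)*(r^4 - 10*r^3 + 35*r^2 - 50*r + 24) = (r - 2)*(r + 4)*(r^3 - 8*r^2 + 19*r - 12) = (r - 2)*(r - 1)*(r + 4)*(r^2 - 7*r + 12) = (r - 3)*(r - 2)*(r - 1)*(r + 4)*(r - 4)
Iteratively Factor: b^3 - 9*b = (b)*(b^2 - 9) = b*(b + 3)*(b - 3)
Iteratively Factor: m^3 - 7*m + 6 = (m + 3)*(m^2 - 3*m + 2) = (m - 1)*(m + 3)*(m - 2)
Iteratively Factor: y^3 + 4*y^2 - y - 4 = (y + 4)*(y^2 - 1) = (y + 1)*(y + 4)*(y - 1)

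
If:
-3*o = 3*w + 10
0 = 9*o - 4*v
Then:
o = -w - 10/3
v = -9*w/4 - 15/2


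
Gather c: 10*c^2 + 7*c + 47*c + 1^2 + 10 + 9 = 10*c^2 + 54*c + 20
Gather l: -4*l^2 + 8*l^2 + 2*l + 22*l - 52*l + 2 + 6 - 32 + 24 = 4*l^2 - 28*l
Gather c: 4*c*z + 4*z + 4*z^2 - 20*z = 4*c*z + 4*z^2 - 16*z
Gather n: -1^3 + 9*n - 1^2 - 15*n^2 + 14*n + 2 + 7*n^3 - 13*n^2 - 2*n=7*n^3 - 28*n^2 + 21*n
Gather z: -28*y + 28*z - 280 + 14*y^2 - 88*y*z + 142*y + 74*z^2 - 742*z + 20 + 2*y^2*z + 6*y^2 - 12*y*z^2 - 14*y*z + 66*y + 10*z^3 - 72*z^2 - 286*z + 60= 20*y^2 + 180*y + 10*z^3 + z^2*(2 - 12*y) + z*(2*y^2 - 102*y - 1000) - 200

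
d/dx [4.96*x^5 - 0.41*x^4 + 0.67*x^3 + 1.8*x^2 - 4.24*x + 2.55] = 24.8*x^4 - 1.64*x^3 + 2.01*x^2 + 3.6*x - 4.24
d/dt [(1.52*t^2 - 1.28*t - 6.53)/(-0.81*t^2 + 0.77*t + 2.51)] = (0.133599999999999*t^2 - 2.9482*t + 1.8153)/(0.6561*t^4 - 1.2474*t^3 - 3.4733*t^2 + 3.8654*t + 6.3001)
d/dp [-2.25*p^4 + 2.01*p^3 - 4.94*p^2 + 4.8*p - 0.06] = -9.0*p^3 + 6.03*p^2 - 9.88*p + 4.8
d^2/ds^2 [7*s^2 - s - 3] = 14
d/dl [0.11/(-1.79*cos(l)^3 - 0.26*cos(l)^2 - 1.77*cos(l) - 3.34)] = (0.5907*sin(l)^2 - 0.0572*cos(l) - 0.7854)*sin(l)/(1.79*cos(l)^3 + 0.26*cos(l)^2 + 1.77*cos(l) + 3.34)^2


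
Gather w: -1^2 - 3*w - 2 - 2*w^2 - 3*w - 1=-2*w^2 - 6*w - 4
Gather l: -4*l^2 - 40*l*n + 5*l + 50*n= -4*l^2 + l*(5 - 40*n) + 50*n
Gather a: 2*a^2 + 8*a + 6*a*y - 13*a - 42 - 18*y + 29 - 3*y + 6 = 2*a^2 + a*(6*y - 5) - 21*y - 7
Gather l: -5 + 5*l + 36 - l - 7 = 4*l + 24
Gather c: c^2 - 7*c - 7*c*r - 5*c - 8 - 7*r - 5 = c^2 + c*(-7*r - 12) - 7*r - 13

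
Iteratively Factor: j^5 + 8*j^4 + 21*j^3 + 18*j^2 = (j + 3)*(j^4 + 5*j^3 + 6*j^2) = (j + 2)*(j + 3)*(j^3 + 3*j^2) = j*(j + 2)*(j + 3)*(j^2 + 3*j) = j^2*(j + 2)*(j + 3)*(j + 3)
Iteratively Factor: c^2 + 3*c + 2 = (c + 1)*(c + 2)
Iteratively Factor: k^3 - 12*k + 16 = (k - 2)*(k^2 + 2*k - 8) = (k - 2)*(k + 4)*(k - 2)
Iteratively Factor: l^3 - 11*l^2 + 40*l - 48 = (l - 4)*(l^2 - 7*l + 12) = (l - 4)*(l - 3)*(l - 4)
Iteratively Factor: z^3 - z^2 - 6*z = (z)*(z^2 - z - 6) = z*(z - 3)*(z + 2)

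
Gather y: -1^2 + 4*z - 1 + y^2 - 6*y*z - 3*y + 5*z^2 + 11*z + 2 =y^2 + y*(-6*z - 3) + 5*z^2 + 15*z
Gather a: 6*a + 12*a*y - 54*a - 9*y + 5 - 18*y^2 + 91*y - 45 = a*(12*y - 48) - 18*y^2 + 82*y - 40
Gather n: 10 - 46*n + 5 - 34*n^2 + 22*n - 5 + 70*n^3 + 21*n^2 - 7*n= 70*n^3 - 13*n^2 - 31*n + 10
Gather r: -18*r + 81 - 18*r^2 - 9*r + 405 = -18*r^2 - 27*r + 486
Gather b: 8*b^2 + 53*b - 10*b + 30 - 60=8*b^2 + 43*b - 30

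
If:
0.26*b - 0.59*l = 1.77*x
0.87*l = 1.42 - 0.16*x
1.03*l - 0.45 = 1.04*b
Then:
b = 1.25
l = 1.70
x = -0.38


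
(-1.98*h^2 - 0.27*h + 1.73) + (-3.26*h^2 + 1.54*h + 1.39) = -5.24*h^2 + 1.27*h + 3.12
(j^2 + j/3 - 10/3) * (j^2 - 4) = j^4 + j^3/3 - 22*j^2/3 - 4*j/3 + 40/3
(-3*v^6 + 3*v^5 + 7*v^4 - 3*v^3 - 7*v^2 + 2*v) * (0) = 0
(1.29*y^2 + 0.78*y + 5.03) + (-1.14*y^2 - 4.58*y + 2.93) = 0.15*y^2 - 3.8*y + 7.96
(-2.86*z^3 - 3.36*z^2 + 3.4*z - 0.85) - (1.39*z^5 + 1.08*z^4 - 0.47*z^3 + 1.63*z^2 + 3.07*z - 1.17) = -1.39*z^5 - 1.08*z^4 - 2.39*z^3 - 4.99*z^2 + 0.33*z + 0.32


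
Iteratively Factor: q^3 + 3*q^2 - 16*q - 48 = (q - 4)*(q^2 + 7*q + 12) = (q - 4)*(q + 4)*(q + 3)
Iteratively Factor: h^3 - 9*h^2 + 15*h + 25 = (h - 5)*(h^2 - 4*h - 5) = (h - 5)^2*(h + 1)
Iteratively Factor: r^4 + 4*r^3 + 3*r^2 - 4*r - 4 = (r - 1)*(r^3 + 5*r^2 + 8*r + 4) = (r - 1)*(r + 1)*(r^2 + 4*r + 4) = (r - 1)*(r + 1)*(r + 2)*(r + 2)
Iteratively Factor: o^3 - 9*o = (o)*(o^2 - 9) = o*(o - 3)*(o + 3)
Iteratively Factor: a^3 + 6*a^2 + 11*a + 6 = (a + 2)*(a^2 + 4*a + 3) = (a + 2)*(a + 3)*(a + 1)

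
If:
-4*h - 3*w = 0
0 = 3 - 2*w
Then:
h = -9/8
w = 3/2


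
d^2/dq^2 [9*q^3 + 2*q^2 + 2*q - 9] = 54*q + 4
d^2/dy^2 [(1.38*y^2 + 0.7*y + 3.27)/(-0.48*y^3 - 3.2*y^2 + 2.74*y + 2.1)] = (-0.635904*y^6 - 0.967679999999987*y^5 - 26.381952*y^4 - 140.21504*y^3 - 239.213376*y^2 + 124.0272*y - 97.164504)/(0.110592*y^9 + 2.21184*y^8 + 12.851712*y^7 + 6.06464000000001*y^6 - 92.715456*y^5 + 24.13248*y^4 + 96.256376*y^3 - 4.96188000000001*y^2 - 36.2502*y - 9.261)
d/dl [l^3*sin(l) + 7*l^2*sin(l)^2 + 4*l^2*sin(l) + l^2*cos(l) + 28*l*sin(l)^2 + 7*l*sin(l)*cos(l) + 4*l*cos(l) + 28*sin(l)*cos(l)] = l^3*cos(l) + 2*l^2*sin(l) + 7*l^2*sin(2*l) + 4*l^2*cos(l) + 4*l*sin(l) + 28*l*sin(2*l) + 2*l*cos(l) + 7*l + 7*sin(2*l)/2 + 4*cos(l) + 14*cos(2*l) + 14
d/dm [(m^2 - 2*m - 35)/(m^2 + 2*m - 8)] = 2*(2*m^2 + 27*m + 43)/(m^4 + 4*m^3 - 12*m^2 - 32*m + 64)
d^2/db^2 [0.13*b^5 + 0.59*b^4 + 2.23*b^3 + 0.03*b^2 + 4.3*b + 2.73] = 2.6*b^3 + 7.08*b^2 + 13.38*b + 0.06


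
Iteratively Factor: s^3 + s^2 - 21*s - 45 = (s - 5)*(s^2 + 6*s + 9) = (s - 5)*(s + 3)*(s + 3)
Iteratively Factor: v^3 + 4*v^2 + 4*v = (v + 2)*(v^2 + 2*v) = (v + 2)^2*(v)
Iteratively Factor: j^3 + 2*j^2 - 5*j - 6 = (j + 1)*(j^2 + j - 6) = (j + 1)*(j + 3)*(j - 2)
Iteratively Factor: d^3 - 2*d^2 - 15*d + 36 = (d - 3)*(d^2 + d - 12) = (d - 3)^2*(d + 4)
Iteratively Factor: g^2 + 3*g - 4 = (g - 1)*(g + 4)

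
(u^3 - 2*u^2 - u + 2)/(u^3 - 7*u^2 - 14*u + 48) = (u^2 - 1)/(u^2 - 5*u - 24)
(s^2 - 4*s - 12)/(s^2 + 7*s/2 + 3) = 2*(s - 6)/(2*s + 3)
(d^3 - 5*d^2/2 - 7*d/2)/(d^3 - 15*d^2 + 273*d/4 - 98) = 2*d*(d + 1)/(2*d^2 - 23*d + 56)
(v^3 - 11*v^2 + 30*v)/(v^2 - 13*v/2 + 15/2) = 2*v*(v - 6)/(2*v - 3)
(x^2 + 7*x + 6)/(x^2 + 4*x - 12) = (x + 1)/(x - 2)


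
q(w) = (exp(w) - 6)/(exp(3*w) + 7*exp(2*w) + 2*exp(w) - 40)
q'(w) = (exp(w) - 6)*(-3*exp(3*w) - 14*exp(2*w) - 2*exp(w))/(exp(3*w) + 7*exp(2*w) + 2*exp(w) - 40)^2 + exp(w)/(exp(3*w) + 7*exp(2*w) + 2*exp(w) - 40)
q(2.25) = 0.00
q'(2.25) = 0.00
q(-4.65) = 0.15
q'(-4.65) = -0.00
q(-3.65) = 0.15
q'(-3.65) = -0.00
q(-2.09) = 0.15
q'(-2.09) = -0.00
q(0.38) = 0.24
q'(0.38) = 0.45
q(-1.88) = 0.15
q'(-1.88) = -0.00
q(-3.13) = 0.15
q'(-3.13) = -0.00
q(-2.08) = 0.15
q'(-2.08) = -0.00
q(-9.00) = 0.15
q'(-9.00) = 0.00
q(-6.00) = 0.15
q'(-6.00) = 0.00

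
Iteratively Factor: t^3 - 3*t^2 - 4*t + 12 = (t + 2)*(t^2 - 5*t + 6) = (t - 3)*(t + 2)*(t - 2)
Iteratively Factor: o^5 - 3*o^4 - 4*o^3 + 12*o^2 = (o + 2)*(o^4 - 5*o^3 + 6*o^2) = (o - 3)*(o + 2)*(o^3 - 2*o^2) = o*(o - 3)*(o + 2)*(o^2 - 2*o) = o*(o - 3)*(o - 2)*(o + 2)*(o)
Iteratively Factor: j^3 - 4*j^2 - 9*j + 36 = (j + 3)*(j^2 - 7*j + 12) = (j - 3)*(j + 3)*(j - 4)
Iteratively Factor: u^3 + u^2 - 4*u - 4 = (u + 2)*(u^2 - u - 2) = (u - 2)*(u + 2)*(u + 1)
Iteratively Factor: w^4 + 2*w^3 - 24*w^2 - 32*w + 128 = (w - 2)*(w^3 + 4*w^2 - 16*w - 64) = (w - 2)*(w + 4)*(w^2 - 16) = (w - 4)*(w - 2)*(w + 4)*(w + 4)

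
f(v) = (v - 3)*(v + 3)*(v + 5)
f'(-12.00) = 303.00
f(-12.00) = -945.00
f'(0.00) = -9.00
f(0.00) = -45.00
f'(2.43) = 33.01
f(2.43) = -23.00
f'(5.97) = 157.62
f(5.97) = 292.25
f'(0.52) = -2.99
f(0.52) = -48.19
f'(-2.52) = -15.15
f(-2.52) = -6.57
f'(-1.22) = -16.73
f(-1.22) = -28.39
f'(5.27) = 127.02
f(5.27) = 192.80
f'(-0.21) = -10.97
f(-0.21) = -42.90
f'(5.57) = 139.77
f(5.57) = 232.80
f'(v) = (v - 3)*(v + 3) + (v - 3)*(v + 5) + (v + 3)*(v + 5)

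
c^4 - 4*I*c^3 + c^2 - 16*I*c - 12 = (c - 3*I)*(c - 2*I)*(c - I)*(c + 2*I)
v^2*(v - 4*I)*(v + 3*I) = v^4 - I*v^3 + 12*v^2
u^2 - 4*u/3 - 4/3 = (u - 2)*(u + 2/3)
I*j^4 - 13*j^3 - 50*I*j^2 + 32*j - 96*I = (j + 4*I)^2*(j + 6*I)*(I*j + 1)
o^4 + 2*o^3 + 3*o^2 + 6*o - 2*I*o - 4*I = (o + 2)*(o - I)^2*(o + 2*I)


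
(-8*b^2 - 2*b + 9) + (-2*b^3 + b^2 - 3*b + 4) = -2*b^3 - 7*b^2 - 5*b + 13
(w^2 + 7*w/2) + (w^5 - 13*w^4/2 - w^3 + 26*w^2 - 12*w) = w^5 - 13*w^4/2 - w^3 + 27*w^2 - 17*w/2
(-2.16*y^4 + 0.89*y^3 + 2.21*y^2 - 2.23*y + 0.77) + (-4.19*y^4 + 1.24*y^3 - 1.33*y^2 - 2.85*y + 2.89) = -6.35*y^4 + 2.13*y^3 + 0.88*y^2 - 5.08*y + 3.66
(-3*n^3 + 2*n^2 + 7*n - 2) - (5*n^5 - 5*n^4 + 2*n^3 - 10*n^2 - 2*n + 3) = -5*n^5 + 5*n^4 - 5*n^3 + 12*n^2 + 9*n - 5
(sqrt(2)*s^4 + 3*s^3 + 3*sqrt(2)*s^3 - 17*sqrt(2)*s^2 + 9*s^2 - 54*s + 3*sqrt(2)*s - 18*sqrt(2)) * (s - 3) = sqrt(2)*s^5 + 3*s^4 - 26*sqrt(2)*s^3 - 81*s^2 + 54*sqrt(2)*s^2 - 27*sqrt(2)*s + 162*s + 54*sqrt(2)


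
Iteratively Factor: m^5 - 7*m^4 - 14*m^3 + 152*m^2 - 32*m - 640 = (m - 5)*(m^4 - 2*m^3 - 24*m^2 + 32*m + 128) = (m - 5)*(m - 4)*(m^3 + 2*m^2 - 16*m - 32) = (m - 5)*(m - 4)*(m + 4)*(m^2 - 2*m - 8) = (m - 5)*(m - 4)*(m + 2)*(m + 4)*(m - 4)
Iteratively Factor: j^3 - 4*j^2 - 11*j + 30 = (j - 2)*(j^2 - 2*j - 15) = (j - 2)*(j + 3)*(j - 5)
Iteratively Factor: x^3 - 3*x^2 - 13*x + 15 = (x - 1)*(x^2 - 2*x - 15) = (x - 5)*(x - 1)*(x + 3)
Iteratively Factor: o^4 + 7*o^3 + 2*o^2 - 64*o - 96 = (o + 2)*(o^3 + 5*o^2 - 8*o - 48) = (o + 2)*(o + 4)*(o^2 + o - 12) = (o + 2)*(o + 4)^2*(o - 3)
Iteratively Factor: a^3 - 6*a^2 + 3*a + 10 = (a + 1)*(a^2 - 7*a + 10) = (a - 5)*(a + 1)*(a - 2)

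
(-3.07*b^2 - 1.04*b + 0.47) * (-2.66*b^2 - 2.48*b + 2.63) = 8.1662*b^4 + 10.38*b^3 - 6.7451*b^2 - 3.9008*b + 1.2361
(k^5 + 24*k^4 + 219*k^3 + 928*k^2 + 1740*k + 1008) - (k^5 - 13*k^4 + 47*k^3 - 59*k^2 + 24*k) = 37*k^4 + 172*k^3 + 987*k^2 + 1716*k + 1008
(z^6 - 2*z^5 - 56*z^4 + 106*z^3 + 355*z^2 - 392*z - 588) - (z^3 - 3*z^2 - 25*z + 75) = z^6 - 2*z^5 - 56*z^4 + 105*z^3 + 358*z^2 - 367*z - 663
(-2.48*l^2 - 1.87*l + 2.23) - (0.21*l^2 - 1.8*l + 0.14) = -2.69*l^2 - 0.0700000000000001*l + 2.09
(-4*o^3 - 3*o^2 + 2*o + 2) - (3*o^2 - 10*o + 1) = -4*o^3 - 6*o^2 + 12*o + 1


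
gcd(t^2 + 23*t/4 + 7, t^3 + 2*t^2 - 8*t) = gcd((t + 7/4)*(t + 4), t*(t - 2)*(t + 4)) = t + 4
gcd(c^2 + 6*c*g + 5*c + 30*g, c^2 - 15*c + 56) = 1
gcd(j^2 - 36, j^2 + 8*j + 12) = j + 6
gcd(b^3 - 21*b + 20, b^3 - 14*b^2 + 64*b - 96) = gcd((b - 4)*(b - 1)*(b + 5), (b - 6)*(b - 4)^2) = b - 4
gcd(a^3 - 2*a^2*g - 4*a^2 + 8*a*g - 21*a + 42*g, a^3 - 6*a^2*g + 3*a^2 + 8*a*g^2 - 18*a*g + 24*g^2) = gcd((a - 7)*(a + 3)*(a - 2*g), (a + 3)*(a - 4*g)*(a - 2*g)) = a^2 - 2*a*g + 3*a - 6*g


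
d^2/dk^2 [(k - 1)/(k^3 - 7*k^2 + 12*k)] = 6*(k^5 - 9*k^4 + 31*k^3 - 61*k^2 + 84*k - 48)/(k^3*(k^6 - 21*k^5 + 183*k^4 - 847*k^3 + 2196*k^2 - 3024*k + 1728))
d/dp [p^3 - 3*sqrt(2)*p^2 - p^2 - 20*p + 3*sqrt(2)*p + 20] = 3*p^2 - 6*sqrt(2)*p - 2*p - 20 + 3*sqrt(2)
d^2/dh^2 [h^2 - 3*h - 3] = 2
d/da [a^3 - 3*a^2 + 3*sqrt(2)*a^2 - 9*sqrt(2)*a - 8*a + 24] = 3*a^2 - 6*a + 6*sqrt(2)*a - 9*sqrt(2) - 8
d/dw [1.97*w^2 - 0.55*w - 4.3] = 3.94*w - 0.55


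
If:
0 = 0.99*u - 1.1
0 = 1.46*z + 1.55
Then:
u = 1.11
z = -1.06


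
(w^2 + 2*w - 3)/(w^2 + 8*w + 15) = (w - 1)/(w + 5)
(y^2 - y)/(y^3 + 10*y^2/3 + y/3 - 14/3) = 3*y/(3*y^2 + 13*y + 14)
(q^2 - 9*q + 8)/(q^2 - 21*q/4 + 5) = 4*(q^2 - 9*q + 8)/(4*q^2 - 21*q + 20)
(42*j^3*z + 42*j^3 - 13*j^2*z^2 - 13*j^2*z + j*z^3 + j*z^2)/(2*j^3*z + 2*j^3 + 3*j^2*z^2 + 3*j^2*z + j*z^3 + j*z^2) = (42*j^2 - 13*j*z + z^2)/(2*j^2 + 3*j*z + z^2)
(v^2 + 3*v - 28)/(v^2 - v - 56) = (v - 4)/(v - 8)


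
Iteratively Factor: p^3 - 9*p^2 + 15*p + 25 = (p - 5)*(p^2 - 4*p - 5) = (p - 5)^2*(p + 1)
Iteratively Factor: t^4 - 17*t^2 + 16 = (t - 4)*(t^3 + 4*t^2 - t - 4) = (t - 4)*(t + 1)*(t^2 + 3*t - 4) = (t - 4)*(t - 1)*(t + 1)*(t + 4)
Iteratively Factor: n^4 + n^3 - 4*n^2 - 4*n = (n - 2)*(n^3 + 3*n^2 + 2*n) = (n - 2)*(n + 1)*(n^2 + 2*n) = (n - 2)*(n + 1)*(n + 2)*(n)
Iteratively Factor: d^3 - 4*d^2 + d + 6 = (d + 1)*(d^2 - 5*d + 6) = (d - 2)*(d + 1)*(d - 3)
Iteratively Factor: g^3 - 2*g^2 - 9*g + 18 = (g + 3)*(g^2 - 5*g + 6) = (g - 3)*(g + 3)*(g - 2)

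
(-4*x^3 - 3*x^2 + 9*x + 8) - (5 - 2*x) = -4*x^3 - 3*x^2 + 11*x + 3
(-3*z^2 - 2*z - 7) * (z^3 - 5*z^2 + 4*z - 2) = -3*z^5 + 13*z^4 - 9*z^3 + 33*z^2 - 24*z + 14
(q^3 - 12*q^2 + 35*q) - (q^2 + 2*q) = q^3 - 13*q^2 + 33*q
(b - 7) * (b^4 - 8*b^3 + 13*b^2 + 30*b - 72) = b^5 - 15*b^4 + 69*b^3 - 61*b^2 - 282*b + 504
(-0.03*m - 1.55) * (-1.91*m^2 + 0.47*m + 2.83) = 0.0573*m^3 + 2.9464*m^2 - 0.8134*m - 4.3865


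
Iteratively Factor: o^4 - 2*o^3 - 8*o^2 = (o + 2)*(o^3 - 4*o^2) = o*(o + 2)*(o^2 - 4*o) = o^2*(o + 2)*(o - 4)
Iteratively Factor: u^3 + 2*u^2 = (u)*(u^2 + 2*u) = u^2*(u + 2)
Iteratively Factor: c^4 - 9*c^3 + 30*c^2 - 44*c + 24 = (c - 2)*(c^3 - 7*c^2 + 16*c - 12) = (c - 3)*(c - 2)*(c^2 - 4*c + 4) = (c - 3)*(c - 2)^2*(c - 2)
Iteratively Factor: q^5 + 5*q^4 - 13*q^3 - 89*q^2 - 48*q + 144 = (q + 3)*(q^4 + 2*q^3 - 19*q^2 - 32*q + 48) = (q - 1)*(q + 3)*(q^3 + 3*q^2 - 16*q - 48) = (q - 1)*(q + 3)^2*(q^2 - 16) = (q - 4)*(q - 1)*(q + 3)^2*(q + 4)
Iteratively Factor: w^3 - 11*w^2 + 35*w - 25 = (w - 5)*(w^2 - 6*w + 5) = (w - 5)*(w - 1)*(w - 5)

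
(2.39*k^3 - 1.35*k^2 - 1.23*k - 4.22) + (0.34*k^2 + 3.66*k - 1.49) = 2.39*k^3 - 1.01*k^2 + 2.43*k - 5.71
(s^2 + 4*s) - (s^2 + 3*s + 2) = s - 2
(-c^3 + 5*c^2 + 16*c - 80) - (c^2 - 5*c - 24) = -c^3 + 4*c^2 + 21*c - 56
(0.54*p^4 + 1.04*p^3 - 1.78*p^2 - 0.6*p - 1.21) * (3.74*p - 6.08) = 2.0196*p^5 + 0.6064*p^4 - 12.9804*p^3 + 8.5784*p^2 - 0.877400000000001*p + 7.3568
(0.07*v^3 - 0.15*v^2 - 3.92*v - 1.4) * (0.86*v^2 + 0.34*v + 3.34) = 0.0602*v^5 - 0.1052*v^4 - 3.1884*v^3 - 3.0378*v^2 - 13.5688*v - 4.676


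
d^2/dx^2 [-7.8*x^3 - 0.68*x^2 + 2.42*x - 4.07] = -46.8*x - 1.36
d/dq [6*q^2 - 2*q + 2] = 12*q - 2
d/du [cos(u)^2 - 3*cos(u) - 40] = (3 - 2*cos(u))*sin(u)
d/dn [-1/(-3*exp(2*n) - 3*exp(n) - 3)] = (-2*exp(n) - 1)*exp(n)/(3*(exp(2*n) + exp(n) + 1)^2)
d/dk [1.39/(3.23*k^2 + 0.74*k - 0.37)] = (-8.9794*k - 1.0286)/(3.23*k^2 + 0.74*k - 0.37)^2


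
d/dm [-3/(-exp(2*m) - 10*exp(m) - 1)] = 6*(-exp(m) - 5)*exp(m)/(exp(2*m) + 10*exp(m) + 1)^2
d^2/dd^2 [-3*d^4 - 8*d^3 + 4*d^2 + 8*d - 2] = -36*d^2 - 48*d + 8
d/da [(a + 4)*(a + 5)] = 2*a + 9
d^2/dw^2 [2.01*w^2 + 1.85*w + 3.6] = 4.02000000000000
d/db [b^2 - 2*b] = 2*b - 2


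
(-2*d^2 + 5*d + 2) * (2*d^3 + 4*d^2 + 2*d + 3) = -4*d^5 + 2*d^4 + 20*d^3 + 12*d^2 + 19*d + 6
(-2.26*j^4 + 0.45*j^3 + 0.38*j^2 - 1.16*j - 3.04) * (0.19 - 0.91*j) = 2.0566*j^5 - 0.8389*j^4 - 0.2603*j^3 + 1.1278*j^2 + 2.546*j - 0.5776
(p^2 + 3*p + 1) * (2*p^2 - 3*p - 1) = 2*p^4 + 3*p^3 - 8*p^2 - 6*p - 1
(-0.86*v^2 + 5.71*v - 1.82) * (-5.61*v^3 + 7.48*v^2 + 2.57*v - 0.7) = 4.8246*v^5 - 38.4659*v^4 + 50.7108*v^3 + 1.6631*v^2 - 8.6744*v + 1.274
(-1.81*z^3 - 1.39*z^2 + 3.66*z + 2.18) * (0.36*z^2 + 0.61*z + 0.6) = -0.6516*z^5 - 1.6045*z^4 - 0.6163*z^3 + 2.1834*z^2 + 3.5258*z + 1.308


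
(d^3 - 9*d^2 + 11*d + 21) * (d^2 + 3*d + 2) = d^5 - 6*d^4 - 14*d^3 + 36*d^2 + 85*d + 42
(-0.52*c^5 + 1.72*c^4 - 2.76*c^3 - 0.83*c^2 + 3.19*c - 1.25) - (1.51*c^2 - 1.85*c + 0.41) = -0.52*c^5 + 1.72*c^4 - 2.76*c^3 - 2.34*c^2 + 5.04*c - 1.66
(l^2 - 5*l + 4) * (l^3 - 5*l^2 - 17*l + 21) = l^5 - 10*l^4 + 12*l^3 + 86*l^2 - 173*l + 84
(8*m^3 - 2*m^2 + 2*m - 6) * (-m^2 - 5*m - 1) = -8*m^5 - 38*m^4 - 2*m^2 + 28*m + 6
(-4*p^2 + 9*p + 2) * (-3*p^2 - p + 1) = 12*p^4 - 23*p^3 - 19*p^2 + 7*p + 2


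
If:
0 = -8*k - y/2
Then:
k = -y/16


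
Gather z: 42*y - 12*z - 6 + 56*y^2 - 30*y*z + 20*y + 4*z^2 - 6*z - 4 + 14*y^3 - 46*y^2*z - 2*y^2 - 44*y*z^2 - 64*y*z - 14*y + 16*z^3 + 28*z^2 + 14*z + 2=14*y^3 + 54*y^2 + 48*y + 16*z^3 + z^2*(32 - 44*y) + z*(-46*y^2 - 94*y - 4) - 8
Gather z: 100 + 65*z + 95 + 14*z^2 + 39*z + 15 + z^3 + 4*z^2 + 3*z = z^3 + 18*z^2 + 107*z + 210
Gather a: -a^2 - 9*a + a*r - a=-a^2 + a*(r - 10)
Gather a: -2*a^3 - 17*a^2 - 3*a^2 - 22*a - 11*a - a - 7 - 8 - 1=-2*a^3 - 20*a^2 - 34*a - 16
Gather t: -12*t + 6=6 - 12*t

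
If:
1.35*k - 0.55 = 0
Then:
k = 0.41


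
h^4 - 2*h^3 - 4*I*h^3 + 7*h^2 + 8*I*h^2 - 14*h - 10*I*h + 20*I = (h - 2)*(h - 5*I)*(h - I)*(h + 2*I)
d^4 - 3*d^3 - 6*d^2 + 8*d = d*(d - 4)*(d - 1)*(d + 2)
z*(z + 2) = z^2 + 2*z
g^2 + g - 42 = (g - 6)*(g + 7)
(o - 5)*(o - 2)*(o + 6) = o^3 - o^2 - 32*o + 60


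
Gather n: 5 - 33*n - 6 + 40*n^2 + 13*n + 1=40*n^2 - 20*n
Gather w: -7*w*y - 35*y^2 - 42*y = -7*w*y - 35*y^2 - 42*y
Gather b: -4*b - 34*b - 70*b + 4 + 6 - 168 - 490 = -108*b - 648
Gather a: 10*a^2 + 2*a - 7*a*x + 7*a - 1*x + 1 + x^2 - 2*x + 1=10*a^2 + a*(9 - 7*x) + x^2 - 3*x + 2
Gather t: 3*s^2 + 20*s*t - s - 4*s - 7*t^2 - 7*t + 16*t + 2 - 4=3*s^2 - 5*s - 7*t^2 + t*(20*s + 9) - 2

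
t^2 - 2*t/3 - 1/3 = (t - 1)*(t + 1/3)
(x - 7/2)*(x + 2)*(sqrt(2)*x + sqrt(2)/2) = sqrt(2)*x^3 - sqrt(2)*x^2 - 31*sqrt(2)*x/4 - 7*sqrt(2)/2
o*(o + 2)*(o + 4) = o^3 + 6*o^2 + 8*o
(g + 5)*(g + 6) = g^2 + 11*g + 30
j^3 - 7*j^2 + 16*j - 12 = (j - 3)*(j - 2)^2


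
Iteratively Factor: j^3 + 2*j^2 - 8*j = (j + 4)*(j^2 - 2*j) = j*(j + 4)*(j - 2)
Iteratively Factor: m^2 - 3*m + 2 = (m - 1)*(m - 2)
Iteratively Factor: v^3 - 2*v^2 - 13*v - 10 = (v + 1)*(v^2 - 3*v - 10) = (v + 1)*(v + 2)*(v - 5)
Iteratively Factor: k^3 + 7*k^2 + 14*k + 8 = (k + 1)*(k^2 + 6*k + 8) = (k + 1)*(k + 4)*(k + 2)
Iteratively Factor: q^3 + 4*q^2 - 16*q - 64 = (q - 4)*(q^2 + 8*q + 16) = (q - 4)*(q + 4)*(q + 4)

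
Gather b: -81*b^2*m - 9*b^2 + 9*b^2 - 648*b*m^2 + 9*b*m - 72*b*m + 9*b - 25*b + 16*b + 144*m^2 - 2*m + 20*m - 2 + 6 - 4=-81*b^2*m + b*(-648*m^2 - 63*m) + 144*m^2 + 18*m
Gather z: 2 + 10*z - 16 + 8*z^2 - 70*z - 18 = 8*z^2 - 60*z - 32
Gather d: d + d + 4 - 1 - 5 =2*d - 2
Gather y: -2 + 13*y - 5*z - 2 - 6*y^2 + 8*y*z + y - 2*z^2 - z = -6*y^2 + y*(8*z + 14) - 2*z^2 - 6*z - 4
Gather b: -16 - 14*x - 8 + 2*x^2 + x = 2*x^2 - 13*x - 24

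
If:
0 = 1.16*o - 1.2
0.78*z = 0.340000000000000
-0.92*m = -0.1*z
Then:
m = 0.05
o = 1.03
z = 0.44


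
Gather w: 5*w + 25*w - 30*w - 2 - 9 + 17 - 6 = 0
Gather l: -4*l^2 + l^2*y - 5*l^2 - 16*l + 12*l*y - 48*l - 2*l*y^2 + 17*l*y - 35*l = l^2*(y - 9) + l*(-2*y^2 + 29*y - 99)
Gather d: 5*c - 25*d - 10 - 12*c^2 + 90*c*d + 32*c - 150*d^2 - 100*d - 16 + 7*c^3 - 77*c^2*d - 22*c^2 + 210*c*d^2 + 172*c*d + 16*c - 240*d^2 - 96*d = 7*c^3 - 34*c^2 + 53*c + d^2*(210*c - 390) + d*(-77*c^2 + 262*c - 221) - 26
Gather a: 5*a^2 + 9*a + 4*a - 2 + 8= 5*a^2 + 13*a + 6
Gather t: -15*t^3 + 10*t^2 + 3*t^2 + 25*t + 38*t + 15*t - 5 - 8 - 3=-15*t^3 + 13*t^2 + 78*t - 16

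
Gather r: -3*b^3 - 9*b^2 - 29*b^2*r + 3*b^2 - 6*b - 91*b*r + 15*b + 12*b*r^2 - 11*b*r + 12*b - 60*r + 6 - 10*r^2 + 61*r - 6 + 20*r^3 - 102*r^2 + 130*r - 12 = -3*b^3 - 6*b^2 + 21*b + 20*r^3 + r^2*(12*b - 112) + r*(-29*b^2 - 102*b + 131) - 12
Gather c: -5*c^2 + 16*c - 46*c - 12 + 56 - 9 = -5*c^2 - 30*c + 35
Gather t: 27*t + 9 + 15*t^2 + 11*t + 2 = 15*t^2 + 38*t + 11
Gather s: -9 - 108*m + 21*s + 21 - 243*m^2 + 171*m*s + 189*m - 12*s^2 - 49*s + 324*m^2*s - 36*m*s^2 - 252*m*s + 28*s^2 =-243*m^2 + 81*m + s^2*(16 - 36*m) + s*(324*m^2 - 81*m - 28) + 12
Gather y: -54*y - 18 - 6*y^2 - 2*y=-6*y^2 - 56*y - 18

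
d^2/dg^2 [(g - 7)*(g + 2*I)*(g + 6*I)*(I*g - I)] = 12*I*g^2 + 48*g*(-1 - I) + 128 - 10*I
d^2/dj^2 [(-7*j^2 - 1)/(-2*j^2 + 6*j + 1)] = 6*(28*j^3 + 18*j^2 - 12*j + 15)/(8*j^6 - 72*j^5 + 204*j^4 - 144*j^3 - 102*j^2 - 18*j - 1)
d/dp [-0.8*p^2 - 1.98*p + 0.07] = -1.6*p - 1.98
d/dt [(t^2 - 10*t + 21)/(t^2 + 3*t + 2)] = (13*t^2 - 38*t - 83)/(t^4 + 6*t^3 + 13*t^2 + 12*t + 4)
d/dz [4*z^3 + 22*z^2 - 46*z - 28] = 12*z^2 + 44*z - 46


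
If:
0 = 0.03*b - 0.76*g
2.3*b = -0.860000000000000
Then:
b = -0.37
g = -0.01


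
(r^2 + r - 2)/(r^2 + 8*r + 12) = (r - 1)/(r + 6)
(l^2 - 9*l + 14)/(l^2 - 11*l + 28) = (l - 2)/(l - 4)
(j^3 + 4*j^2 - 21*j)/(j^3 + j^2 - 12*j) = (j + 7)/(j + 4)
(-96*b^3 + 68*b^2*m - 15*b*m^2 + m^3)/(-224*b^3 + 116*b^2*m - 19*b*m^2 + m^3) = (3*b - m)/(7*b - m)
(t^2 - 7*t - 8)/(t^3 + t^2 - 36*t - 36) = (t - 8)/(t^2 - 36)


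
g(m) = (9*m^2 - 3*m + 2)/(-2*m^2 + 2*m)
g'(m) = (4*m - 2)*(9*m^2 - 3*m + 2)/(-2*m^2 + 2*m)^2 + (18*m - 3)/(-2*m^2 + 2*m) = (3*m^2 + 2*m - 1)/(m^2*(m^2 - 2*m + 1))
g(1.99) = -8.04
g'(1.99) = 3.83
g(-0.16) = -7.30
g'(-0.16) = -36.09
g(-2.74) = -3.80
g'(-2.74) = 0.15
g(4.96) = -5.31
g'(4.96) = 0.21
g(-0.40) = -4.14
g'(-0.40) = -4.21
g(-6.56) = -4.12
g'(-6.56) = 0.05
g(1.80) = -8.94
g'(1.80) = 5.94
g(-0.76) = -3.54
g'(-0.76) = -0.44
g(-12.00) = -4.28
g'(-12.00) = 0.02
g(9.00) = -4.89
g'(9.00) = 0.05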